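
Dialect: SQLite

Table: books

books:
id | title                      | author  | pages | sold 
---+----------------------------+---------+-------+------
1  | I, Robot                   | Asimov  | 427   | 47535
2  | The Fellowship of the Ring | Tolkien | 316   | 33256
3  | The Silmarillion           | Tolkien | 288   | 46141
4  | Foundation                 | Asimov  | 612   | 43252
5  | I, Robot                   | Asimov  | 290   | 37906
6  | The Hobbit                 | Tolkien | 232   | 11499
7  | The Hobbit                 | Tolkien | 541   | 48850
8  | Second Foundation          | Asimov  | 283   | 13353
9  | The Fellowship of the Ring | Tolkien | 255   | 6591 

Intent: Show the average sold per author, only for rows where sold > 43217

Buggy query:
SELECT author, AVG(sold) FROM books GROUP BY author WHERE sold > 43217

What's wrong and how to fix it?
Bug: Row-level WHERE must come before GROUP BY in the clause order

Fix: Move the WHERE clause before GROUP BY

Corrected query:
SELECT author, AVG(sold) FROM books WHERE sold > 43217 GROUP BY author

Result:
author  | AVG(sold)
--------+----------
Asimov  | 45393.5  
Tolkien | 47495.5  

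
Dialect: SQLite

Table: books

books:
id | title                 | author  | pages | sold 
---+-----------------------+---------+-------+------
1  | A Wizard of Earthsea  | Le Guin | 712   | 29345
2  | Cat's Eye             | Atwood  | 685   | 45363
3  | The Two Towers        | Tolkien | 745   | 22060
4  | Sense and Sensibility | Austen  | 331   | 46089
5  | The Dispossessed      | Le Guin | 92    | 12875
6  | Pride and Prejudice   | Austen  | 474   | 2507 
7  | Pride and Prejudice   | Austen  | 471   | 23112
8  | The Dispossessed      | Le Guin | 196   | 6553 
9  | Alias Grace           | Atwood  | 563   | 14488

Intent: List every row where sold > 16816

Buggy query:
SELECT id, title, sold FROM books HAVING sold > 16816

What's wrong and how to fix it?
Bug: This is a non-aggregate query (no GROUP BY, no aggregates), so in SQLite the HAVING clause is invalid here; a row-level condition belongs in WHERE

Fix: Replace HAVING with WHERE since the condition applies to individual rows

Corrected query:
SELECT id, title, sold FROM books WHERE sold > 16816

Result:
id | title                 | sold 
---+-----------------------+------
1  | A Wizard of Earthsea  | 29345
2  | Cat's Eye             | 45363
3  | The Two Towers        | 22060
4  | Sense and Sensibility | 46089
7  | Pride and Prejudice   | 23112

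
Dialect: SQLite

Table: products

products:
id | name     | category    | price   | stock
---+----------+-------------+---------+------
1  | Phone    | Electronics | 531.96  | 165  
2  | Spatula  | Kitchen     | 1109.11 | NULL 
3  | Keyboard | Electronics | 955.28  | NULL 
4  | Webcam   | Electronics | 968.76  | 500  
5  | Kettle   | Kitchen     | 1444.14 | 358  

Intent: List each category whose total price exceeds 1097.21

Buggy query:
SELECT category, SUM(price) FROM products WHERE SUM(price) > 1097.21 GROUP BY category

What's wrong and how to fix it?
Bug: WHERE runs before GROUP BY, so aggregates aren't available there

Fix: Use HAVING (which filters groups after aggregation) instead of WHERE

Corrected query:
SELECT category, SUM(price) FROM products GROUP BY category HAVING SUM(price) > 1097.21

Result:
category    | SUM(price)
------------+-----------
Electronics | 2456      
Kitchen     | 2553.25   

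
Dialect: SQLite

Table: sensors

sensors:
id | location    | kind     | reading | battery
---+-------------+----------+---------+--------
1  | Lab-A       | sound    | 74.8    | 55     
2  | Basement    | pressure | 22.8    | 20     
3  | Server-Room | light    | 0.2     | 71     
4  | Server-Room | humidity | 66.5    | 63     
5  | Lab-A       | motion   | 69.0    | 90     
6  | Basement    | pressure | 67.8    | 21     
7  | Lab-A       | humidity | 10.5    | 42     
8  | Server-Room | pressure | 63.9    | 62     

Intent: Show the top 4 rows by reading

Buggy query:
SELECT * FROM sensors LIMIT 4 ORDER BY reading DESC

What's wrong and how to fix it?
Bug: ORDER BY cannot follow LIMIT; LIMIT is the final clause

Fix: Swap the clauses: ORDER BY first, then LIMIT

Corrected query:
SELECT * FROM sensors ORDER BY reading DESC LIMIT 4

Result:
id | location    | kind     | reading | battery
---+-------------+----------+---------+--------
1  | Lab-A       | sound    | 74.8    | 55     
5  | Lab-A       | motion   | 69      | 90     
6  | Basement    | pressure | 67.8    | 21     
4  | Server-Room | humidity | 66.5    | 63     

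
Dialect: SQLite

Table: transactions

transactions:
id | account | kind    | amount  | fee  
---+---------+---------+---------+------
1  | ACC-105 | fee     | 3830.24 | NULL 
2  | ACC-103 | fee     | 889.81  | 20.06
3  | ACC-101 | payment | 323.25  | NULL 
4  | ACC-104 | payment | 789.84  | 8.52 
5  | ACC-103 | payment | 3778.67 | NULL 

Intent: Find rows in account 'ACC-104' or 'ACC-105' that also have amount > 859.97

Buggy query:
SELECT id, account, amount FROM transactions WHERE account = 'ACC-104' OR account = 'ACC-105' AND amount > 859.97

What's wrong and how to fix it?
Bug: AND binds tighter than OR, so this parses as account = 'ACC-104' OR (account = 'ACC-105' AND amount > 859.97)

Fix: Group the OR with parentheses (or use IN), then AND the threshold

Corrected query:
SELECT id, account, amount FROM transactions WHERE (account = 'ACC-104' OR account = 'ACC-105') AND amount > 859.97

Result:
id | account | amount 
---+---------+--------
1  | ACC-105 | 3830.24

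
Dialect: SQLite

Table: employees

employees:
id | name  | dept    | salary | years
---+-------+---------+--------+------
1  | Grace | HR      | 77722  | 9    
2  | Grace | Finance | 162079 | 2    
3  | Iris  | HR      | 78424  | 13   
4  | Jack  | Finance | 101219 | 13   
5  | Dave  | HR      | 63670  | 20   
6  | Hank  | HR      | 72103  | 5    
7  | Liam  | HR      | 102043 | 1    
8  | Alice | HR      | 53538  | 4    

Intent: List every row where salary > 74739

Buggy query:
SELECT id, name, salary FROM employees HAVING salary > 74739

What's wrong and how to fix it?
Bug: This is a non-aggregate query (no GROUP BY, no aggregates), so in SQLite the HAVING clause is invalid here; a row-level condition belongs in WHERE

Fix: Use WHERE for row-level filtering

Corrected query:
SELECT id, name, salary FROM employees WHERE salary > 74739

Result:
id | name  | salary
---+-------+-------
1  | Grace | 77722 
2  | Grace | 162079
3  | Iris  | 78424 
4  | Jack  | 101219
7  | Liam  | 102043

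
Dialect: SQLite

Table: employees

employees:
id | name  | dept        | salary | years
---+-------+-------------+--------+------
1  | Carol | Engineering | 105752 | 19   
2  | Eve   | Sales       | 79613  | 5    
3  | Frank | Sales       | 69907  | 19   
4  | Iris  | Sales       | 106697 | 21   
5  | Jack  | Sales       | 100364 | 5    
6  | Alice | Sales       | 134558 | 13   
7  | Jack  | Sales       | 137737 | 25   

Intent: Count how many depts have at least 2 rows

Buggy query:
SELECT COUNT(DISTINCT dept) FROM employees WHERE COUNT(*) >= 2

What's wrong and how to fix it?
Bug: WHERE filters individual rows, not groups, so a group-level COUNT is invalid there

Fix: Use a subquery that GROUPs and filters with HAVING, then count its rows

Corrected query:
SELECT COUNT(*) FROM (SELECT dept FROM employees GROUP BY dept HAVING COUNT(*) >= 2)

Result:
COUNT(*)
--------
1       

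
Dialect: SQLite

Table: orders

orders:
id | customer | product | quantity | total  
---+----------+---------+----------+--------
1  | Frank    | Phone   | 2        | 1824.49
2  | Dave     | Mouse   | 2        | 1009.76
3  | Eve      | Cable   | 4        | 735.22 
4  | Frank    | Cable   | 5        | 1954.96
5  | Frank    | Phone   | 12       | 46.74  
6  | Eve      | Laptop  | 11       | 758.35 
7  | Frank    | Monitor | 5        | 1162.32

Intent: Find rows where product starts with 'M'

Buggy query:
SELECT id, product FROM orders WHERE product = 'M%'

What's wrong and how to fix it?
Bug: '=' compares the literal string including the % character; pattern matching needs LIKE

Fix: Replace '=' with LIKE so 'M%' is treated as a pattern

Corrected query:
SELECT id, product FROM orders WHERE product LIKE 'M%'

Result:
id | product
---+--------
2  | Mouse  
7  | Monitor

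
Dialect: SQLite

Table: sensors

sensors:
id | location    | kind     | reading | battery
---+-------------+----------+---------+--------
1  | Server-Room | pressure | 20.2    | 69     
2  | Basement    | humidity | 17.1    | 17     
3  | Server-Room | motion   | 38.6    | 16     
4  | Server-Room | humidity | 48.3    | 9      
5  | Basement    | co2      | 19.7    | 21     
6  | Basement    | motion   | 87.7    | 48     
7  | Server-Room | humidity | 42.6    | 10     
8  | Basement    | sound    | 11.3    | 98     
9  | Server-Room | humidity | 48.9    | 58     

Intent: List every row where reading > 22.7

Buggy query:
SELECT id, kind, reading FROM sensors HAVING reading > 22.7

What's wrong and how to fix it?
Bug: HAVING filters the output of aggregation, but this query has no GROUP BY and no aggregate functions, so SQLite rejects it (HAVING clause on a non-aggregate query); the condition here is per row

Fix: Use WHERE for row-level filtering

Corrected query:
SELECT id, kind, reading FROM sensors WHERE reading > 22.7

Result:
id | kind     | reading
---+----------+--------
3  | motion   | 38.6   
4  | humidity | 48.3   
6  | motion   | 87.7   
7  | humidity | 42.6   
9  | humidity | 48.9   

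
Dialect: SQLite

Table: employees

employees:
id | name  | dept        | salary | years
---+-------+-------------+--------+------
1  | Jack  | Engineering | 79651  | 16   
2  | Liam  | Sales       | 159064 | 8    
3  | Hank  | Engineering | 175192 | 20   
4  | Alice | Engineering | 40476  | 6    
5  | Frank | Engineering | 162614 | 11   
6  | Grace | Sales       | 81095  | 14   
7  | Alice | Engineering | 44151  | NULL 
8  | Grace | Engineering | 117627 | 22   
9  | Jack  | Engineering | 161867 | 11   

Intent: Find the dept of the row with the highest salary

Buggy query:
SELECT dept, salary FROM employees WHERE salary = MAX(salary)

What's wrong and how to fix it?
Bug: WHERE is evaluated per row; an aggregate over the whole table isn't defined there

Fix: Use a subquery: WHERE salary = (SELECT MAX(salary) FROM employees)

Corrected query:
SELECT dept, salary FROM employees WHERE salary = (SELECT MAX(salary) FROM employees)

Result:
dept        | salary
------------+-------
Engineering | 175192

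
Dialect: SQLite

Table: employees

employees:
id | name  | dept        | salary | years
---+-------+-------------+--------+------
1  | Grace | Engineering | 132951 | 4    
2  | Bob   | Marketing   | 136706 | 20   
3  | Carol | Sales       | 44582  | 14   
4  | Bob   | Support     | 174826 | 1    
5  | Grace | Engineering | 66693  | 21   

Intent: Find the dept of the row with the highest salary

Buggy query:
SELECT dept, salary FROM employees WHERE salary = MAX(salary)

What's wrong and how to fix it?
Bug: WHERE is evaluated per row; an aggregate over the whole table isn't defined there

Fix: Use a subquery: WHERE salary = (SELECT MAX(salary) FROM employees)

Corrected query:
SELECT dept, salary FROM employees WHERE salary = (SELECT MAX(salary) FROM employees)

Result:
dept    | salary
--------+-------
Support | 174826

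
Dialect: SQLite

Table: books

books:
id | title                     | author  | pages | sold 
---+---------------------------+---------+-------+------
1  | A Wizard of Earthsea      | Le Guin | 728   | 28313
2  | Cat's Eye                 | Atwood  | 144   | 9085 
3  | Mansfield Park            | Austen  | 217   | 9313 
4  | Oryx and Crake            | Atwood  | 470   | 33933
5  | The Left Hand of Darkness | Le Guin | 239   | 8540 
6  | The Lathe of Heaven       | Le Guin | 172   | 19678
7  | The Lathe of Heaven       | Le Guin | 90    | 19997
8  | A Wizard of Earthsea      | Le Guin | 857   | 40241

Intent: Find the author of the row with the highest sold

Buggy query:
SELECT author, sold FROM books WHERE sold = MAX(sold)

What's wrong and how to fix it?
Bug: MAX(sold) is an aggregate and cannot be used directly in WHERE

Fix: Use a subquery: WHERE sold = (SELECT MAX(sold) FROM books)

Corrected query:
SELECT author, sold FROM books WHERE sold = (SELECT MAX(sold) FROM books)

Result:
author  | sold 
--------+------
Le Guin | 40241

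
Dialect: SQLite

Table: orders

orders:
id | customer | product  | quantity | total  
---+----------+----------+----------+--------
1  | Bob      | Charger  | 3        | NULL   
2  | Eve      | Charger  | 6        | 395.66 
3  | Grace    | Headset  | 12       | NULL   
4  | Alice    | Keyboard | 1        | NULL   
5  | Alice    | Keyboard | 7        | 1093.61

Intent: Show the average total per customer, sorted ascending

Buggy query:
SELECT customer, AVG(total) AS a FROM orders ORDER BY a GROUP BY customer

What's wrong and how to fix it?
Bug: ORDER BY appears before GROUP BY; SQL clause order requires GROUP BY first

Fix: Move ORDER BY to the end, after GROUP BY

Corrected query:
SELECT customer, AVG(total) AS a FROM orders GROUP BY customer ORDER BY a

Result:
customer | a      
---------+--------
Bob      | NULL   
Grace    | NULL   
Eve      | 395.66 
Alice    | 1093.61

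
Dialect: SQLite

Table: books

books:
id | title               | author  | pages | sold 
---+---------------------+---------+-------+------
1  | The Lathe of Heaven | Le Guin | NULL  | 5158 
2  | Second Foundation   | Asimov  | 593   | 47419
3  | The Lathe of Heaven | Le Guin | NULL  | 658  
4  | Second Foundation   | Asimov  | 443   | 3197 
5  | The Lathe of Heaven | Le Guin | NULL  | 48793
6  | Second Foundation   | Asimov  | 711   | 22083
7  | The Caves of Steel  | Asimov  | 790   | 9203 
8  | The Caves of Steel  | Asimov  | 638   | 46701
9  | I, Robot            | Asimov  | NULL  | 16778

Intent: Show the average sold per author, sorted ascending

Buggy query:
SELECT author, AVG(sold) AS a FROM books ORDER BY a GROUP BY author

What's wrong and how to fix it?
Bug: ORDER BY appears before GROUP BY; SQL clause order requires GROUP BY first

Fix: Move ORDER BY to the end, after GROUP BY

Corrected query:
SELECT author, AVG(sold) AS a FROM books GROUP BY author ORDER BY a

Result:
author  | a           
--------+-------------
Le Guin | 18203       
Asimov  | 24230.166667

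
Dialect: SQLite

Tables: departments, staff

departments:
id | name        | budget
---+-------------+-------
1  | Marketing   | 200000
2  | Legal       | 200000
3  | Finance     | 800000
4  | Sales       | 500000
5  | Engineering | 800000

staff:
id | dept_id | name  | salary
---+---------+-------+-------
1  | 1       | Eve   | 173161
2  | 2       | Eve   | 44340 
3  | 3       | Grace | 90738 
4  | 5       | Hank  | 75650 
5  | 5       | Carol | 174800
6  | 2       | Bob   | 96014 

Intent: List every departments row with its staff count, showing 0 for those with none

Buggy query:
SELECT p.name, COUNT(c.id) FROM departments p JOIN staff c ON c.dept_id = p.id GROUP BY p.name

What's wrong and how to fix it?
Bug: An inner join excludes parents with zero children

Fix: Switch to LEFT JOIN to retain unmatched parent rows

Corrected query:
SELECT p.name, COUNT(c.id) FROM departments p LEFT JOIN staff c ON c.dept_id = p.id GROUP BY p.name

Result:
name        | COUNT(c.id)
------------+------------
Engineering | 2          
Finance     | 1          
Legal       | 2          
Marketing   | 1          
Sales       | 0          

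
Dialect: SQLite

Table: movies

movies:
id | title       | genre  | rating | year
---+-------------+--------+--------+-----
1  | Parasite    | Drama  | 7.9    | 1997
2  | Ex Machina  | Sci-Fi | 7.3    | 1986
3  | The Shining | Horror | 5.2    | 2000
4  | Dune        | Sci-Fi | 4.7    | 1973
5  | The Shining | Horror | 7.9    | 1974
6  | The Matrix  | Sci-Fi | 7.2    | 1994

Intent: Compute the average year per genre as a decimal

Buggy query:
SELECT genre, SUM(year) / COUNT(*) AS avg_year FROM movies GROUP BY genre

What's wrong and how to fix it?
Bug: Both operands are integers, so '/' performs integer division and truncates

Fix: Multiply by 1.0 (or CAST to REAL) to force floating-point division

Corrected query:
SELECT genre, SUM(year) * 1.0 / COUNT(*) AS avg_year FROM movies GROUP BY genre

Result:
genre  | avg_year   
-------+------------
Drama  | 1997       
Horror | 1987       
Sci-Fi | 1984.333333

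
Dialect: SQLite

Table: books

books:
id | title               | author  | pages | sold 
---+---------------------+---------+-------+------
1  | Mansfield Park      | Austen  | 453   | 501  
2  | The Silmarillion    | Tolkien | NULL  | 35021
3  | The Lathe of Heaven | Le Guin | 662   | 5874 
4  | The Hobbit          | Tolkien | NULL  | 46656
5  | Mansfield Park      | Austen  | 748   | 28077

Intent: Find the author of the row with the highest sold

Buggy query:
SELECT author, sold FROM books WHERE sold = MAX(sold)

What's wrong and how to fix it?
Bug: MAX(sold) is an aggregate and cannot be used directly in WHERE

Fix: Use a subquery: WHERE sold = (SELECT MAX(sold) FROM books)

Corrected query:
SELECT author, sold FROM books WHERE sold = (SELECT MAX(sold) FROM books)

Result:
author  | sold 
--------+------
Tolkien | 46656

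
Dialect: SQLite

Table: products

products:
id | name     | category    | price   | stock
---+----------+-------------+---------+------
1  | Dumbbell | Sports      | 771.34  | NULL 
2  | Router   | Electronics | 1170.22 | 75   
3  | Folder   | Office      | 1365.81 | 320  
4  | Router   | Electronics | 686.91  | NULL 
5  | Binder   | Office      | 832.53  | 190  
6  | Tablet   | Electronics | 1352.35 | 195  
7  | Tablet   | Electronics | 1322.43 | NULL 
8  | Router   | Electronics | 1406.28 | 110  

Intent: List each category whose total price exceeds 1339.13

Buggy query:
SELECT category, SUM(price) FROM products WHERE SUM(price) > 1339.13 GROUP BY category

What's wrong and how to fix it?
Bug: Aggregate functions cannot appear in a WHERE clause

Fix: Use HAVING (which filters groups after aggregation) instead of WHERE

Corrected query:
SELECT category, SUM(price) FROM products GROUP BY category HAVING SUM(price) > 1339.13

Result:
category    | SUM(price)
------------+-----------
Electronics | 5938.19   
Office      | 2198.34   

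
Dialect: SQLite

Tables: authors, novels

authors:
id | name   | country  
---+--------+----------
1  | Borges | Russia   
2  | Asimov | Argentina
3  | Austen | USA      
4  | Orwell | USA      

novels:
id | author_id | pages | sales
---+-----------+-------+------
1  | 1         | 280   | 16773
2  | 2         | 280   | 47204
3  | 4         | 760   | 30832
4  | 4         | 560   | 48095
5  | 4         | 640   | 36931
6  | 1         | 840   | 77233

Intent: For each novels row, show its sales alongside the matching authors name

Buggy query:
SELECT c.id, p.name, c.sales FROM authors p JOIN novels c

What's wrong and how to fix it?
Bug: JOIN with no ON clause produces a cartesian product; every novels row pairs with every authors row

Fix: Add ON c.author_id = p.id to the JOIN

Corrected query:
SELECT c.id, p.name, c.sales FROM authors p JOIN novels c ON c.author_id = p.id

Result:
id | name   | sales
---+--------+------
1  | Borges | 16773
2  | Asimov | 47204
3  | Orwell | 30832
4  | Orwell | 48095
5  | Orwell | 36931
6  | Borges | 77233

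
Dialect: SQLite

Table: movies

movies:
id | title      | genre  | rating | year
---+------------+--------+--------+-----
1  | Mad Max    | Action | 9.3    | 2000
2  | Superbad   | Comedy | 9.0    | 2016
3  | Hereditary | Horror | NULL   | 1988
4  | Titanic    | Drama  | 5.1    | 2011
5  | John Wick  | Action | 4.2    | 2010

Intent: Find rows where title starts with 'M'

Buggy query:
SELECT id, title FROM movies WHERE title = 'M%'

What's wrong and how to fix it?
Bug: '=' compares the literal string including the % character; pattern matching needs LIKE

Fix: Use LIKE for wildcard pattern matching

Corrected query:
SELECT id, title FROM movies WHERE title LIKE 'M%'

Result:
id | title  
---+--------
1  | Mad Max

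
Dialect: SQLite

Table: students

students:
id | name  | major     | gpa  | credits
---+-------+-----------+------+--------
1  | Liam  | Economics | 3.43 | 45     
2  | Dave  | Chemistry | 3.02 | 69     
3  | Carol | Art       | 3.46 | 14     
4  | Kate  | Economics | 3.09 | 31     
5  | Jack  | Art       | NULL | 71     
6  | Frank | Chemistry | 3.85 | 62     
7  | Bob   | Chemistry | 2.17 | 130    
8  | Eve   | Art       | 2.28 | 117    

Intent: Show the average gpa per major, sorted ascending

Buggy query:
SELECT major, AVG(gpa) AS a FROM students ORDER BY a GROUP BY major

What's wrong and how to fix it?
Bug: GROUP BY must precede ORDER BY

Fix: Reorder: SELECT … FROM … GROUP BY … ORDER BY …

Corrected query:
SELECT major, AVG(gpa) AS a FROM students GROUP BY major ORDER BY a

Result:
major     | a       
----------+---------
Art       | 2.87    
Chemistry | 3.013333
Economics | 3.26    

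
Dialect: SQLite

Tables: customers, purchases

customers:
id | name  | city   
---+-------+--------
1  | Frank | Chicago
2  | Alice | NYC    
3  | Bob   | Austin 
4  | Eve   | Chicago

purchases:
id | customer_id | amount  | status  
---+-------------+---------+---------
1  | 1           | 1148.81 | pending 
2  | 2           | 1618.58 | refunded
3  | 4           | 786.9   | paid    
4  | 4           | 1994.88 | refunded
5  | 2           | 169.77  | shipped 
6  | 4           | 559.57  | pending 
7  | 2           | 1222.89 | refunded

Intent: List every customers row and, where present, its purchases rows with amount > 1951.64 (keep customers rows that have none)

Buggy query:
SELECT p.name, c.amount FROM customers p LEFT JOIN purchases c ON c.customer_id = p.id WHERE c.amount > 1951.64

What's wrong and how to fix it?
Bug: Filtering c.amount in WHERE discards the NULL rows produced by LEFT JOIN, turning it into an inner join

Fix: Put 'c.amount > 1951.64' in the JOIN's ON clause instead of WHERE

Corrected query:
SELECT p.name, c.amount FROM customers p LEFT JOIN purchases c ON c.customer_id = p.id AND c.amount > 1951.64

Result:
name  | amount 
------+--------
Frank | NULL   
Alice | NULL   
Bob   | NULL   
Eve   | 1994.88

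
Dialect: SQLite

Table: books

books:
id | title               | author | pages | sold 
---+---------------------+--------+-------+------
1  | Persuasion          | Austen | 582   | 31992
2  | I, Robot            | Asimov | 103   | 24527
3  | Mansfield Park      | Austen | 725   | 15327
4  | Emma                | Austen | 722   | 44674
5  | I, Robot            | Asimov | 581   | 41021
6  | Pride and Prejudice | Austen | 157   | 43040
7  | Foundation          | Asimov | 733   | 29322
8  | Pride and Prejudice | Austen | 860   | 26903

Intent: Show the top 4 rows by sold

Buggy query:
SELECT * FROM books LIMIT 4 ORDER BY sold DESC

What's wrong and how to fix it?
Bug: ORDER BY cannot follow LIMIT; LIMIT is the final clause

Fix: Sort with ORDER BY, then apply LIMIT

Corrected query:
SELECT * FROM books ORDER BY sold DESC LIMIT 4

Result:
id | title               | author | pages | sold 
---+---------------------+--------+-------+------
4  | Emma                | Austen | 722   | 44674
6  | Pride and Prejudice | Austen | 157   | 43040
5  | I, Robot            | Asimov | 581   | 41021
1  | Persuasion          | Austen | 582   | 31992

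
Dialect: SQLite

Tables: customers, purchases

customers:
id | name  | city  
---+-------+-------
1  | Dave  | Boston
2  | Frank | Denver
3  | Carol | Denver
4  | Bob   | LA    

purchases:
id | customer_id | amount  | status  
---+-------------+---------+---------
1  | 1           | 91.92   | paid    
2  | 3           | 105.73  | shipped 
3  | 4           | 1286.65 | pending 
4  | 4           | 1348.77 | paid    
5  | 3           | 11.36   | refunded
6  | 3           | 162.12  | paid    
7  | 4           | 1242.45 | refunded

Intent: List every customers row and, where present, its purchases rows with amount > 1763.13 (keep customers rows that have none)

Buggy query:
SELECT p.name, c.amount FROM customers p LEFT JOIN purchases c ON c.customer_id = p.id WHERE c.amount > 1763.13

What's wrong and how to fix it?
Bug: A WHERE condition on the right-hand table after LEFT JOIN drops unmatched parents

Fix: Move the right-table condition into the ON clause so unmatched parents are kept

Corrected query:
SELECT p.name, c.amount FROM customers p LEFT JOIN purchases c ON c.customer_id = p.id AND c.amount > 1763.13

Result:
name  | amount
------+-------
Dave  | NULL  
Frank | NULL  
Carol | NULL  
Bob   | NULL  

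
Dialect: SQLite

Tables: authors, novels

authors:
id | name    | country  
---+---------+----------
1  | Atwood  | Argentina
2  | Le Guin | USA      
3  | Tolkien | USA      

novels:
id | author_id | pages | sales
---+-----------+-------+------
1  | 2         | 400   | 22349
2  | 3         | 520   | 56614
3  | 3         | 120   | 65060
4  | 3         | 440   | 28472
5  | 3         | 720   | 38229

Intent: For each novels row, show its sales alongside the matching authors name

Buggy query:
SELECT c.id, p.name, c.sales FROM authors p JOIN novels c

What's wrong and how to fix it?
Bug: JOIN with no ON clause produces a cartesian product; every novels row pairs with every authors row

Fix: Add ON c.author_id = p.id to the JOIN

Corrected query:
SELECT c.id, p.name, c.sales FROM authors p JOIN novels c ON c.author_id = p.id

Result:
id | name    | sales
---+---------+------
1  | Le Guin | 22349
2  | Tolkien | 56614
3  | Tolkien | 65060
4  | Tolkien | 28472
5  | Tolkien | 38229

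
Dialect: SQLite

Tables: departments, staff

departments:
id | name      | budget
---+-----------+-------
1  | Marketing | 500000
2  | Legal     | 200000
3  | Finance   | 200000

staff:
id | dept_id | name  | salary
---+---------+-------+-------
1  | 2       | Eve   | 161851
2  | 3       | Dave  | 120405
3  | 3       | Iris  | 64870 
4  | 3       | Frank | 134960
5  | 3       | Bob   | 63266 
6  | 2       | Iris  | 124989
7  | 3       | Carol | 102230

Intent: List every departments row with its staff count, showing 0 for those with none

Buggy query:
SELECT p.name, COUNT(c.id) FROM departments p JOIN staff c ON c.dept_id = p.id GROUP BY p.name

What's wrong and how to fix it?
Bug: An inner join excludes parents with zero children

Fix: Switch to LEFT JOIN to retain unmatched parent rows

Corrected query:
SELECT p.name, COUNT(c.id) FROM departments p LEFT JOIN staff c ON c.dept_id = p.id GROUP BY p.name

Result:
name      | COUNT(c.id)
----------+------------
Finance   | 5          
Legal     | 2          
Marketing | 0          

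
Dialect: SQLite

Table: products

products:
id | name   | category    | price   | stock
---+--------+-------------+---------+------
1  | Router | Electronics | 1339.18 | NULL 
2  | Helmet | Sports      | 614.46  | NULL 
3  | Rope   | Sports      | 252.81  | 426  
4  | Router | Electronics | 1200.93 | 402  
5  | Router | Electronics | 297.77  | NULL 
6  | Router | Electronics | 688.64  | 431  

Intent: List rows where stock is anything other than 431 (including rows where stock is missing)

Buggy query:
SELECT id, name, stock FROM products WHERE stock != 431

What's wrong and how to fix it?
Bug: Inequality against NULL is unknown, not true; rows with NULL are dropped

Fix: Add an explicit OR stock IS NULL to include the missing-value rows

Corrected query:
SELECT id, name, stock FROM products WHERE stock != 431 OR stock IS NULL

Result:
id | name   | stock
---+--------+------
1  | Router | NULL 
2  | Helmet | NULL 
3  | Rope   | 426  
4  | Router | 402  
5  | Router | NULL 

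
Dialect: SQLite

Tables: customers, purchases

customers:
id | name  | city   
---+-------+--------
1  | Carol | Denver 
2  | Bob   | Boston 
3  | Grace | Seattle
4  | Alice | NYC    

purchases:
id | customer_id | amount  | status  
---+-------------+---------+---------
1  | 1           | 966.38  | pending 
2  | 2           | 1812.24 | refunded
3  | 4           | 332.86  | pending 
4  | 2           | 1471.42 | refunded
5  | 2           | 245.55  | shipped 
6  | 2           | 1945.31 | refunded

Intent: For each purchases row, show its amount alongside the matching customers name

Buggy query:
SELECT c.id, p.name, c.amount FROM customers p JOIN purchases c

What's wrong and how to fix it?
Bug: Missing join condition: each purchases row is matched to all customers rows instead of just its own

Fix: Specify the join condition linking the foreign key to the parent id

Corrected query:
SELECT c.id, p.name, c.amount FROM customers p JOIN purchases c ON c.customer_id = p.id

Result:
id | name  | amount 
---+-------+--------
1  | Carol | 966.38 
2  | Bob   | 1812.24
3  | Alice | 332.86 
4  | Bob   | 1471.42
5  | Bob   | 245.55 
6  | Bob   | 1945.31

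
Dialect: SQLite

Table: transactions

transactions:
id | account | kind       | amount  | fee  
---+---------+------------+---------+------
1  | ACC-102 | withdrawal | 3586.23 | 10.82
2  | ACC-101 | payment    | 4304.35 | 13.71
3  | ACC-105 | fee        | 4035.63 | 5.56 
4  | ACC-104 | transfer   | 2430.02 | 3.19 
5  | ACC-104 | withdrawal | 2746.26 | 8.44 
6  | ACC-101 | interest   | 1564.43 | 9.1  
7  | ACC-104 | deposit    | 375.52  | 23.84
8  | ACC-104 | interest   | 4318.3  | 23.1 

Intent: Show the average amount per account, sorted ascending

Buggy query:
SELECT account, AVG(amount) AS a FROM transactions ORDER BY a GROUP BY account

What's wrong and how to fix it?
Bug: ORDER BY appears before GROUP BY; SQL clause order requires GROUP BY first

Fix: Reorder: SELECT … FROM … GROUP BY … ORDER BY …

Corrected query:
SELECT account, AVG(amount) AS a FROM transactions GROUP BY account ORDER BY a

Result:
account | a       
--------+---------
ACC-104 | 2467.525
ACC-101 | 2934.39 
ACC-102 | 3586.23 
ACC-105 | 4035.63 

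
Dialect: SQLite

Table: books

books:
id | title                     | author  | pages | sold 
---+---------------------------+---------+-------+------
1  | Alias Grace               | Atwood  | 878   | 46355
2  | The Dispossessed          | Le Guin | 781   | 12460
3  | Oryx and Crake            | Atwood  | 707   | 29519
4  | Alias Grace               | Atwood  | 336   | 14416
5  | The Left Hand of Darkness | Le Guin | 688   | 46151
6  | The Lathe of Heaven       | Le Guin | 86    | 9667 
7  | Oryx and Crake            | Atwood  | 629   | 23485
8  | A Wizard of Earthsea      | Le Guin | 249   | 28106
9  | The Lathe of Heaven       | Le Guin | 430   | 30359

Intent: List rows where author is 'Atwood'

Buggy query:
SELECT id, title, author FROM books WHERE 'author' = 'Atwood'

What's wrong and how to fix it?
Bug: 'author' in single quotes is a string literal, not the column; the comparison is literal-vs-literal and never true

Fix: Remove the quotes around the column name (or use double quotes for an identifier)

Corrected query:
SELECT id, title, author FROM books WHERE author = 'Atwood'

Result:
id | title          | author
---+----------------+-------
1  | Alias Grace    | Atwood
3  | Oryx and Crake | Atwood
4  | Alias Grace    | Atwood
7  | Oryx and Crake | Atwood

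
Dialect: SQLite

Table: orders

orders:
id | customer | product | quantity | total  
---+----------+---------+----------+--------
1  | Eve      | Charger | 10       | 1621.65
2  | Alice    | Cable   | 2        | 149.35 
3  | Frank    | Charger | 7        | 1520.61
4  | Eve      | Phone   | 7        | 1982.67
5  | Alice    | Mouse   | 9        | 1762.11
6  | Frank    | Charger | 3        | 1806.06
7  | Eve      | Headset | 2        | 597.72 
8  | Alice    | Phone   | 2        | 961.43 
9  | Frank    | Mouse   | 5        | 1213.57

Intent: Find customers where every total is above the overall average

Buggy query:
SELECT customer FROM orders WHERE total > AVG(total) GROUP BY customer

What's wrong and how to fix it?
Bug: WHERE evaluates per row before aggregation, so AVG() is unavailable

Fix: Use a subquery for AVG and a HAVING MIN(...) filter so the condition holds for every row in the group

Corrected query:
SELECT customer FROM orders GROUP BY customer HAVING MIN(total) > (SELECT AVG(total) FROM orders)

Result:
(no rows)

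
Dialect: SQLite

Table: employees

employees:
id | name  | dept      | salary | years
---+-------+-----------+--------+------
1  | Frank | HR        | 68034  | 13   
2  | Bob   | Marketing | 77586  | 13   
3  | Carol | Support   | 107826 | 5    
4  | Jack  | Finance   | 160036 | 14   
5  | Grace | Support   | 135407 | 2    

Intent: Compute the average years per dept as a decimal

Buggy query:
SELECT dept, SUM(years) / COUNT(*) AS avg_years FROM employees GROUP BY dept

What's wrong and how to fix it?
Bug: SUM(years) and COUNT(*) are both integers; the division truncates the fractional part

Fix: Multiply by 1.0 (or CAST to REAL) to force floating-point division

Corrected query:
SELECT dept, SUM(years) * 1.0 / COUNT(*) AS avg_years FROM employees GROUP BY dept

Result:
dept      | avg_years
----------+----------
Finance   | 14       
HR        | 13       
Marketing | 13       
Support   | 3.5      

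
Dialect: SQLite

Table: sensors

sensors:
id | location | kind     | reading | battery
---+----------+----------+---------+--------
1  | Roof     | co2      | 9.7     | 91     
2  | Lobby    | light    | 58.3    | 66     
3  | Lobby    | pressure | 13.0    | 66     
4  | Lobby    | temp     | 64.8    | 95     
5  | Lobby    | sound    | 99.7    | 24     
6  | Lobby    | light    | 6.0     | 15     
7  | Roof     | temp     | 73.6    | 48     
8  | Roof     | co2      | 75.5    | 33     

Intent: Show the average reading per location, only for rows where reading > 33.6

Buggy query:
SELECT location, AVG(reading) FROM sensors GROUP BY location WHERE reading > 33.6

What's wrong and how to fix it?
Bug: Row-level WHERE must come before GROUP BY in the clause order

Fix: Move the WHERE clause before GROUP BY

Corrected query:
SELECT location, AVG(reading) FROM sensors WHERE reading > 33.6 GROUP BY location

Result:
location | AVG(reading)
---------+-------------
Lobby    | 74.266667   
Roof     | 74.55       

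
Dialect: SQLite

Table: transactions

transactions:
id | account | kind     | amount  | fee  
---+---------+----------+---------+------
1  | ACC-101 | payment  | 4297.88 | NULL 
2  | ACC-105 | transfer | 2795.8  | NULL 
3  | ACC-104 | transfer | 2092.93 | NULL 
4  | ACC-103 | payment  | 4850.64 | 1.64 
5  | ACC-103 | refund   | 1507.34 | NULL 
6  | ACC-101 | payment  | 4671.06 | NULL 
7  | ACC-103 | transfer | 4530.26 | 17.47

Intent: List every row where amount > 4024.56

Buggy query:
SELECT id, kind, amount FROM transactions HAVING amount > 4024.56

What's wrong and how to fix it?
Bug: This is a non-aggregate query (no GROUP BY, no aggregates), so in SQLite the HAVING clause is invalid here; a row-level condition belongs in WHERE

Fix: Use WHERE for row-level filtering

Corrected query:
SELECT id, kind, amount FROM transactions WHERE amount > 4024.56

Result:
id | kind     | amount 
---+----------+--------
1  | payment  | 4297.88
4  | payment  | 4850.64
6  | payment  | 4671.06
7  | transfer | 4530.26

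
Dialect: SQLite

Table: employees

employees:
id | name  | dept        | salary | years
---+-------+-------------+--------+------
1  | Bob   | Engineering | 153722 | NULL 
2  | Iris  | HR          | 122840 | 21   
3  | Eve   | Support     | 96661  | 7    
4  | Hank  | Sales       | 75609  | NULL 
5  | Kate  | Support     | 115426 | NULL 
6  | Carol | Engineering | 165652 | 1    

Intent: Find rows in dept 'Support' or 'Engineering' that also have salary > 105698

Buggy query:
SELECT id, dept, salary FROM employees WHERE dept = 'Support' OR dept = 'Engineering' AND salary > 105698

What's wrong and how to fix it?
Bug: Without parentheses, AND is evaluated before OR, so the salary filter only applies to the 'Engineering' branch

Fix: Group the OR with parentheses (or use IN), then AND the threshold

Corrected query:
SELECT id, dept, salary FROM employees WHERE (dept = 'Support' OR dept = 'Engineering') AND salary > 105698

Result:
id | dept        | salary
---+-------------+-------
1  | Engineering | 153722
5  | Support     | 115426
6  | Engineering | 165652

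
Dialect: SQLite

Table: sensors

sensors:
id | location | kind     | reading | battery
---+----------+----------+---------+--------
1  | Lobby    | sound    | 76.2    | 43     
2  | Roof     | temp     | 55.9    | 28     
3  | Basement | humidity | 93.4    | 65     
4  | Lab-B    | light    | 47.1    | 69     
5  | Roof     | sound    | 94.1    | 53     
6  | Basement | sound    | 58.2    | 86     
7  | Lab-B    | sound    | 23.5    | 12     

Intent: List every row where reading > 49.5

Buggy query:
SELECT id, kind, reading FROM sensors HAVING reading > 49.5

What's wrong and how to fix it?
Bug: This is a non-aggregate query (no GROUP BY, no aggregates), so in SQLite the HAVING clause is invalid here; a row-level condition belongs in WHERE

Fix: Use WHERE for row-level filtering

Corrected query:
SELECT id, kind, reading FROM sensors WHERE reading > 49.5

Result:
id | kind     | reading
---+----------+--------
1  | sound    | 76.2   
2  | temp     | 55.9   
3  | humidity | 93.4   
5  | sound    | 94.1   
6  | sound    | 58.2   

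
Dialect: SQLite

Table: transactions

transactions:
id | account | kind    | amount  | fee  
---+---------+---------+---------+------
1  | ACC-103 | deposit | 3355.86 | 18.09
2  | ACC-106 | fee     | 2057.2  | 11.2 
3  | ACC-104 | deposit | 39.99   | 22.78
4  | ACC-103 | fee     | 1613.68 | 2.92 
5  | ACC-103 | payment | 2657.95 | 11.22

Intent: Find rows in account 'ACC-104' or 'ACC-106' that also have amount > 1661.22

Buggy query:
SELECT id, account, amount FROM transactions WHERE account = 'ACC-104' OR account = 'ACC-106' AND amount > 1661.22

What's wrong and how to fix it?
Bug: AND binds tighter than OR, so this parses as account = 'ACC-104' OR (account = 'ACC-106' AND amount > 1661.22)

Fix: Group the OR with parentheses (or use IN), then AND the threshold

Corrected query:
SELECT id, account, amount FROM transactions WHERE (account = 'ACC-104' OR account = 'ACC-106') AND amount > 1661.22

Result:
id | account | amount
---+---------+-------
2  | ACC-106 | 2057.2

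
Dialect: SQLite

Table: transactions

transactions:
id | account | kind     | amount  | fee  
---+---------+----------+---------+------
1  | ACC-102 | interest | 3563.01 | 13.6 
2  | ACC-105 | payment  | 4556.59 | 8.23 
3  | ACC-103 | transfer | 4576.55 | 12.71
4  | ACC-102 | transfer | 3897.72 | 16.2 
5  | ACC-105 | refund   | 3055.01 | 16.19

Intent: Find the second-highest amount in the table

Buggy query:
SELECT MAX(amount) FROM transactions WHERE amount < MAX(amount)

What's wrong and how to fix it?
Bug: MAX(amount) on the right of the comparison is an aggregate-in-WHERE error

Fix: Compute the overall MAX in a subquery, then take MAX of rows below it

Corrected query:
SELECT MAX(amount) FROM transactions WHERE amount < (SELECT MAX(amount) FROM transactions)

Result:
MAX(amount)
-----------
4556.59    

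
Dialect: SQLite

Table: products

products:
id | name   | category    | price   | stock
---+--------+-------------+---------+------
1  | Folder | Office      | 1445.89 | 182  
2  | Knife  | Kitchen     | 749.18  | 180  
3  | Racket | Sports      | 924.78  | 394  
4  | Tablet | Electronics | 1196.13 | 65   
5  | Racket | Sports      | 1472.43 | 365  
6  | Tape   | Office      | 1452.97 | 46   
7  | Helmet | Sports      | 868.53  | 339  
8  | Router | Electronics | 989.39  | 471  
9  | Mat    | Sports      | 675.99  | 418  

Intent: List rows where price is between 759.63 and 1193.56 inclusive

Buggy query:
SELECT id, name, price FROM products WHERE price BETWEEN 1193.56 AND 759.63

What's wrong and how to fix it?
Bug: BETWEEN expects the lower bound first; with 1193.56 AND 759.63 the range is empty

Fix: Swap the bounds so the smaller value comes first

Corrected query:
SELECT id, name, price FROM products WHERE price BETWEEN 759.63 AND 1193.56

Result:
id | name   | price 
---+--------+-------
3  | Racket | 924.78
7  | Helmet | 868.53
8  | Router | 989.39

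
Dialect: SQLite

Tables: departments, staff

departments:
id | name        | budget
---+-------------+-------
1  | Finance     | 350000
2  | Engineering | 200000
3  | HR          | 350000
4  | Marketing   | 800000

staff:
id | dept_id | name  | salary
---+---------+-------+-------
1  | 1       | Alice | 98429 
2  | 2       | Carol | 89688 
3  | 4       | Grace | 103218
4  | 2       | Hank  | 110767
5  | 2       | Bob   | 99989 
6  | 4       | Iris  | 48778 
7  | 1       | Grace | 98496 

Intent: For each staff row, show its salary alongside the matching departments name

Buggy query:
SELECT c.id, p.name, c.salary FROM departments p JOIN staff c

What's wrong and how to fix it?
Bug: Missing join condition: each staff row is matched to all departments rows instead of just its own

Fix: Specify the join condition linking the foreign key to the parent id

Corrected query:
SELECT c.id, p.name, c.salary FROM departments p JOIN staff c ON c.dept_id = p.id

Result:
id | name        | salary
---+-------------+-------
1  | Finance     | 98429 
2  | Engineering | 89688 
3  | Marketing   | 103218
4  | Engineering | 110767
5  | Engineering | 99989 
6  | Marketing   | 48778 
7  | Finance     | 98496 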